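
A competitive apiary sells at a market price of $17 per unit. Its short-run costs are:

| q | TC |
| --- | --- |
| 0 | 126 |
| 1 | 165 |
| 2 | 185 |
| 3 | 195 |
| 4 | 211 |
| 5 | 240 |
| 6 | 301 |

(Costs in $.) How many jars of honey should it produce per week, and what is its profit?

Profit at each row (π = 17q − TC): q=0: -126; q=1: -148; q=2: -151; q=3: -144; q=4: -143; q=5: -155; q=6: -199.
Profit is highest at q = 0. Equivalently, the lowest AVC in the table is 85/4 ≈ $21.25 at q = 4, and P = $17 falls below it — price never covers variable cost, so the firm shuts down and loses only its fixed cost.

q = 0 (shut down); profit = -$126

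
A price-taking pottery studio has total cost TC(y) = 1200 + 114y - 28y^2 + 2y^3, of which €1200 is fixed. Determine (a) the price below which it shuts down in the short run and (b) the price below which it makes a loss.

Shutdown price = €16; break-even price = €154

AVC = 114 - 28y + 2y^2; minimized at y = 7, giving min AVC = €16. That is the shutdown price.
ATC = 1200/y + 114 - 28y + 2y^2. Setting dATC/dy = −1200/y^2 − 28 + 4y = 0 gives y = 10 (since 4·10^3 − 28·10^2 = 1200).
min ATC = 1200/10 + 114 − 28·10 + 2·10^2 = €154. That is the break-even price.
For €16 ≤ P < €154 the firm produces at a loss; below €16 it shuts down.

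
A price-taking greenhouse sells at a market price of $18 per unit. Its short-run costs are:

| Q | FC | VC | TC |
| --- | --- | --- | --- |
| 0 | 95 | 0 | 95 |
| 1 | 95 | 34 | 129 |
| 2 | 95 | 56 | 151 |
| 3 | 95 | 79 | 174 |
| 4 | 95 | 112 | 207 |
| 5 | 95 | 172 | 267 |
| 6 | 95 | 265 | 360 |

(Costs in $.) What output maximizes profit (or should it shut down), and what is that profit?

Q = 0 (shut down); profit = -$95

Compute π = P·Q − TC at each output: Q=0: -95; Q=1: -111; Q=2: -115; Q=3: -120; Q=4: -135; Q=5: -177; Q=6: -252.
Profit is highest at Q = 0. Equivalently, the lowest AVC in the table is 79/3 ≈ $26.33 at Q = 3, and P = $18 falls below it — price never covers variable cost, so the firm shuts down and loses only its fixed cost.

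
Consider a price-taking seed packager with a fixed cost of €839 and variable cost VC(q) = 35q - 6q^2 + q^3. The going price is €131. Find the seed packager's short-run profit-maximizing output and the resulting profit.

AVC = 35 - 6q + q^2 has its minimum €26 at q = 3; price €131 clears that bar, so the firm operates.
With MC = 35 - 12q + 3q^2, P = MC on the upward-sloping part at q* = 8.
TR = 131·8 = 1048. TC = 839 + 408 = 1247. Profit = 1048 − 1247 = -€199.
Shutting down would mean losing the fixed cost of €839, so operating at a loss of €199 is better by €640.

Profit = -€199 at q = 8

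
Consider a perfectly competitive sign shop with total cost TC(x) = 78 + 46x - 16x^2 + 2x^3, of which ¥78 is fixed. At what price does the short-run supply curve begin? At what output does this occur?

The shutdown price is the minimum of AVC. VC = 46x - 16x^2 + 2x^3, so AVC = 46 - 16x + 2x^2.
dAVC/dx = -16 + 4x = 0 gives x = 4. min AVC = 46 - 16·4 + 2·4^2 = 14.
The firm shuts down for any P below ¥14.

¥14 per unit, at x = 4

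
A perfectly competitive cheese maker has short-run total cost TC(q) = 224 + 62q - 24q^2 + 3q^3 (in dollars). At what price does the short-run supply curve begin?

Short-run supply begins at min AVC. From VC = 62q - 24q^2 + 3q^3, AVC = 62 - 24q + 3q^2.
dAVC/dq = -24 + 6q = 0 gives q = 4. min AVC = 62 - 24·4 + 3·4^2 = 14.
The firm shuts down for any P below $14.

$14 per unit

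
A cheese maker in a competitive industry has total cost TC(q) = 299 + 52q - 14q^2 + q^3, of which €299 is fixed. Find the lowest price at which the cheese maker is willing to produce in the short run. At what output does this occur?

Short-run supply begins at min AVC. From VC = 52q - 14q^2 + q^3, AVC = 52 - 14q + q^2.
At the minimum of AVC, MC = AVC. MC = 52 - 28q + 3q^2; setting MC = AVC gives 2q^2 - 14q = 0, so q = 7. min AVC = 3.
For P < €3 the firm produces nothing.

€3 per unit, at q = 7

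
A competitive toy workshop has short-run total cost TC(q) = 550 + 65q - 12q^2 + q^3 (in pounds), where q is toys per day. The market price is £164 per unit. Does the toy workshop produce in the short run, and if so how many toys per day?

Strip out fixed cost: VC = 65q - 12q^2 + q^3. Then AVC = 65 - 12q + q^2 and MC = 65 - 24q + 3q^2.
AVC is minimized where dAVC/dq = -12 + 2q = 0, at q = 6; min AVC = 65 - 12·6 + 6^2 = £29.
Because £164 ≥ £29, revenue can cover variable cost; the firm operates.
P = MC gives -99 - 24q + 3q^2 = 0, with roots -3 and 11. Take the larger (rising MC): q* = 11.
Check: AVC at q = 11 is £54 ≤ P, so revenue covers variable cost.
Profit = P·q − TC = 164·11 − 1144 = £660.

Produce at q = 11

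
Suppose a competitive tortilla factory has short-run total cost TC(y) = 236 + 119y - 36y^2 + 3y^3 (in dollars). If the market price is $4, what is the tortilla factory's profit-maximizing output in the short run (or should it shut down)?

Variable cost is VC = 119y - 36y^2 + 3y^3, so AVC = VC/y = 119 - 36y + 3y^2 and MC = dTC/dy = 119 - 72y + 9y^2.
The AVC parabola has its vertex at y = 36/6 = 6, where AVC = 119 - 36·6 + 3·6^2 = $11.
Since P = $4 < min AVC = $11, price fails to cover variable cost at any output.
The firm minimizes its loss by shutting down and losing only its fixed cost of $236.

Shut down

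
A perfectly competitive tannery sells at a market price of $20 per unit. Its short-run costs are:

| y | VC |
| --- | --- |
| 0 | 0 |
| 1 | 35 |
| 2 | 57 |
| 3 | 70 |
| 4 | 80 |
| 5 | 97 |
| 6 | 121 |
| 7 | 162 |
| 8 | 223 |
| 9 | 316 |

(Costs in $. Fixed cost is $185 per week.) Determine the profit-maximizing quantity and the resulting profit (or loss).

y = 5; profit = -$182

Tabulate TR − TC: y=0: -185; y=1: -200; y=2: -202; y=3: -195; y=4: -185; y=5: -182; y=6: -186; y=7: -207; y=8: -248; y=9: -321.
Profit is maximized at y = 5. AVC there is 97/5 = $19.40 ≤ P, so producing beats shutting down (which would give -$185).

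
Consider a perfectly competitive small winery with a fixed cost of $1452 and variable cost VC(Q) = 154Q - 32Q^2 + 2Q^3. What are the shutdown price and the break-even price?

Shutdown price = $26; break-even price = $176

Shutdown price = min AVC. AVC = 154 - 32Q + 2Q^2, with vertex at Q = 8 and minimum $26.
ATC = 1452/Q + 154 - 32Q + 2Q^2. Setting dATC/dQ = −1452/Q^2 − 32 + 4Q = 0 gives Q = 11 (since 4·11^3 − 32·11^2 = 1452).
min ATC = 1452/11 + 154 − 32·11 + 2·11^2 = $176. That is the break-even price.
For $26 ≤ P < $176 the firm produces at a loss; below $26 it shuts down.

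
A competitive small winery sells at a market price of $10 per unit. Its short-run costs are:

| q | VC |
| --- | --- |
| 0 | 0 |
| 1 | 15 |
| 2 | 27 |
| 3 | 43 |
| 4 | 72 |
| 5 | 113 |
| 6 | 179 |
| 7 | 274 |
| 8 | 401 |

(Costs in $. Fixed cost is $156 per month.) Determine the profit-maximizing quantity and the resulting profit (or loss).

Compute π = P·q − TC at each output: q=0: -156; q=1: -161; q=2: -163; q=3: -169; q=4: -188; q=5: -219; q=6: -275; q=7: -360; q=8: -477.
Profit is highest at q = 0. Equivalently, the lowest AVC in the table is 27/2 ≈ $13.50 at q = 2, and P = $10 falls below it — price never covers variable cost, so the firm shuts down and loses only its fixed cost.

q = 0 (shut down); profit = -$156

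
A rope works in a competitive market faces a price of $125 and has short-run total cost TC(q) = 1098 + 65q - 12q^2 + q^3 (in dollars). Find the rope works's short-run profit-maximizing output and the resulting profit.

Profit = -$298 at q = 10

AVC = 65 - 12q + q^2; min AVC = $29 at q = 6. Since P = $125 ≥ min AVC, the firm produces.
MC = 65 - 24q + 3q^2. Setting P = MC and taking the root on the rising branch gives q* = 10.
TR = 125·10 = 1250. TC = 1098 + 450 = 1548. Profit = 1250 − 1548 = -$298.
By producing, the firm covers all variable cost plus $800 of fixed cost; shutting down would lose the full $1098.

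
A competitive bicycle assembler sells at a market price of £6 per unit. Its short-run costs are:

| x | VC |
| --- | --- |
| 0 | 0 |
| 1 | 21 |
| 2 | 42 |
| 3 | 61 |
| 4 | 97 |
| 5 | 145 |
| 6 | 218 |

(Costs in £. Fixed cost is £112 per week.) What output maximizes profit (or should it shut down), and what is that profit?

x = 0 (shut down); profit = -£112

Profit at each row (π = 6x − TC): x=0: -112; x=1: -127; x=2: -142; x=3: -155; x=4: -185; x=5: -227; x=6: -294.
Profit is highest at x = 0. Equivalently, the lowest AVC in the table is 61/3 ≈ £20.33 at x = 3, and P = £6 falls below it — price never covers variable cost, so the firm shuts down and loses only its fixed cost.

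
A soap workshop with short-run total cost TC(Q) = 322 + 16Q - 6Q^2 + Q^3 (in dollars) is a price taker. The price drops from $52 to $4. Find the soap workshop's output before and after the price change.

Output falls from 6 to 0 (the firm shuts down)

MC = 16 - 12Q + 3Q^2; the shutdown threshold is min AVC = $7 (at Q = 3).
With P = $52 above the shutdown price, P = MC gives Q = 6.
At P = $4 < min AVC = $7, price no longer covers variable cost at any output, so the firm shuts down: Q = 0.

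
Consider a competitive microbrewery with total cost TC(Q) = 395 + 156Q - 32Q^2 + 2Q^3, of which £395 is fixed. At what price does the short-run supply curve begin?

£28 per unit

The shutdown price is the minimum of AVC. VC = 156Q - 32Q^2 + 2Q^3, so AVC = 156 - 32Q + 2Q^2.
dAVC/dQ = -32 + 4Q = 0 gives Q = 8. min AVC = 156 - 32·8 + 2·8^2 = 28.
So the shutdown price is £28.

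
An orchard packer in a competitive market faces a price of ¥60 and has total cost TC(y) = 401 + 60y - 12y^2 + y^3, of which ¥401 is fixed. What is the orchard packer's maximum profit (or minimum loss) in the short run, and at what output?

AVC = 60 - 12y + y^2 has its minimum ¥24 at y = 6; price ¥60 clears that bar, so the firm operates.
With MC = 60 - 24y + 3y^2, P = MC on the upward-sloping part at y* = 8.
TR = 60·8 = 480. TC = 401 + 224 = 625. Profit = 480 − 625 = -¥145.
By producing, the firm covers all variable cost plus ¥256 of fixed cost; shutting down would lose the full ¥401.

Profit = -¥145 at y = 8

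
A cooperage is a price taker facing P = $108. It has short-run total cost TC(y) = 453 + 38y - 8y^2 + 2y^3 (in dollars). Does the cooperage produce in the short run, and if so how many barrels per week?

Variable cost is VC = 38y - 8y^2 + 2y^3, so AVC = VC/y = 38 - 8y + 2y^2 and MC = dTC/dy = 38 - 16y + 6y^2.
AVC is minimized where dAVC/dy = -8 + 4y = 0, at y = 2; min AVC = 38 - 8·2 + 2·2^2 = $30.
Because $108 ≥ $30, revenue can cover variable cost; the firm operates.
Solving P = MC: -70 - 16y + 6y^2 = 0 ⇒ y = -7/3 or 5. On the upward-sloping branch, y* = 5.
Check: AVC at y = 5 is $48 ≤ P, so revenue covers variable cost.
Profit = P·y − TC = 108·5 − 693 = -$153, a loss, but smaller than the $453 fixed cost the firm would lose by shutting down.

Produce at y = 5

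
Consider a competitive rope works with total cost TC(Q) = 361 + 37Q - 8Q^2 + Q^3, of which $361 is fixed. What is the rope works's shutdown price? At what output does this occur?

$21 per unit, at Q = 4

The firm shuts down when price falls below the minimum of average variable cost. AVC = VC/Q = 37 - 8Q + Q^2.
At the minimum of AVC, MC = AVC. MC = 37 - 16Q + 3Q^2; setting MC = AVC gives 2Q^2 - 8Q = 0, so Q = 4. min AVC = 21.
The firm shuts down for any P below $21.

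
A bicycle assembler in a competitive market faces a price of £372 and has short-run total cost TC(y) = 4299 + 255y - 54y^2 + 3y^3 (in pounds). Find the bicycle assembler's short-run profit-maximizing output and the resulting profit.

AVC = 255 - 54y + 3y^2; min AVC = £12 at y = 9. Since P = £372 ≥ min AVC, the firm produces.
MC = 255 - 108y + 9y^2. Setting P = MC and taking the root on the rising branch gives y* = 13.
TR = 372·13 = 4836. TC = 4299 + 780 = 5079. Profit = 4836 − 5079 = -£243.
That loss of £243 beats the £4299 the firm would lose by shutting down; producing recovers £4056 of fixed cost.

Profit = -£243 at y = 13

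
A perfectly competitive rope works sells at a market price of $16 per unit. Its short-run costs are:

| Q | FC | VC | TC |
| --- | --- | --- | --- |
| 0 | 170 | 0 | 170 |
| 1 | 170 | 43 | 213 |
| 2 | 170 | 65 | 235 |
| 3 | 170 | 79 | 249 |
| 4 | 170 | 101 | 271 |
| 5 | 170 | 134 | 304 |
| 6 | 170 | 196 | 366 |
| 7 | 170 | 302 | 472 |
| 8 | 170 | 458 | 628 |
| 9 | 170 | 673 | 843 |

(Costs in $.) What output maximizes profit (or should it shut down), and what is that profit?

Q = 0 (shut down); profit = -$170

Compute π = P·Q − TC at each output: Q=0: -170; Q=1: -197; Q=2: -203; Q=3: -201; Q=4: -207; Q=5: -224; Q=6: -270; Q=7: -360; Q=8: -500; Q=9: -699.
Profit is highest at Q = 0. Equivalently, the lowest AVC in the table is 101/4 ≈ $25.25 at Q = 4, and P = $16 falls below it — price never covers variable cost, so the firm shuts down and loses only its fixed cost.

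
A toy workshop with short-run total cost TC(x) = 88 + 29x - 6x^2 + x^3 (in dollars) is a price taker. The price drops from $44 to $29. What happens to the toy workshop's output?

MC = 29 - 12x + 3x^2; the shutdown threshold is min AVC = $20 (at x = 3).
At P = $44 ≥ min AVC, set P = MC on the rising branch: x = 5.
At P = $29 ≥ min AVC, set P = MC: x = 4. The firm stays open but cuts output.

Output falls from 5 to 4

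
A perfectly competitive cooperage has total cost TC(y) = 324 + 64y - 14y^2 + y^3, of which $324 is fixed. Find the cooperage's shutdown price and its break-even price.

AVC = 64 - 14y + y^2; minimized at y = 7, giving min AVC = $15. That is the shutdown price.
ATC = 324/y + 64 - 14y + y^2. Setting dATC/dy = −324/y^2 − 14 + 2y = 0 gives y = 9 (since 2·9^3 − 14·9^2 = 324).
min ATC = 324/9 + 64 − 14·9 + 9^2 = $55. That is the break-even price.
For $15 ≤ P < $55 the firm produces at a loss; below $15 it shuts down.

Shutdown price = $15; break-even price = $55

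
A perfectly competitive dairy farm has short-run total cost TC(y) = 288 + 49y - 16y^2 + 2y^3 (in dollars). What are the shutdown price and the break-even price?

AVC = 49 - 16y + 2y^2; minimized at y = 4, giving min AVC = $17. That is the shutdown price.
ATC = 288/y + 49 - 16y + 2y^2. Setting dATC/dy = −288/y^2 − 16 + 4y = 0 gives y = 6 (since 4·6^3 − 16·6^2 = 288).
min ATC = 288/6 + 49 − 16·6 + 2·6^2 = $73. That is the break-even price.
For $17 ≤ P < $73 the firm produces at a loss; below $17 it shuts down.

Shutdown price = $17; break-even price = $73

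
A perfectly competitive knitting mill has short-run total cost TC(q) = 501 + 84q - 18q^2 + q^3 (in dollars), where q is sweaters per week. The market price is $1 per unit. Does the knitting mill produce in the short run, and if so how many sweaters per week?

Variable cost is VC = 84q - 18q^2 + q^3, so AVC = VC/q = 84 - 18q + q^2 and MC = dTC/dq = 84 - 36q + 3q^2.
AVC is minimized where dAVC/dq = -18 + 2q = 0, at q = 9; min AVC = 84 - 18·9 + 9^2 = $3.
With P < min AVC ($1 < $3), every unit sold adds to the loss.
Shutting down limits the loss to fixed cost, $501.

Shut down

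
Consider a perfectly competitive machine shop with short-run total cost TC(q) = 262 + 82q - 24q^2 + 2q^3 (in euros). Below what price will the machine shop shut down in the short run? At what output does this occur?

Short-run supply begins at min AVC. From VC = 82q - 24q^2 + 2q^3, AVC = 82 - 24q + 2q^2.
dAVC/dq = -24 + 4q = 0 gives q = 6. min AVC = 82 - 24·6 + 2·6^2 = 10.
For P < €10 the firm produces nothing.

€10 per unit, at q = 6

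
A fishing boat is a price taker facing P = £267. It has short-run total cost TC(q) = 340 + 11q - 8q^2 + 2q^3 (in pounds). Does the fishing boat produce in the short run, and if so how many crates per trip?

From TC, MC = TC'(q) = 11 - 16q + 6q^2 and AVC = VC/q = 11 - 8q + 2q^2.
AVC is minimized where dAVC/dq = -8 + 4q = 0, at q = 2; min AVC = 11 - 8·2 + 2·2^2 = £3.
Because £267 ≥ £3, revenue can cover variable cost; the firm operates.
Solving P = MC: -256 - 16q + 6q^2 = 0 ⇒ q = -16/3 or 8. On the upward-sloping branch, q* = 8.
Check: AVC at q = 8 is £75 ≤ P, so revenue covers variable cost.
Profit = P·q − TC = 267·8 − 940 = £1196.

Produce at q = 8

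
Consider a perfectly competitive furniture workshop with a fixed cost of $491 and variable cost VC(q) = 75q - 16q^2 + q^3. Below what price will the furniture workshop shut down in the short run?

$11 per unit

The shutdown price is the minimum of AVC. VC = 75q - 16q^2 + q^3, so AVC = 75 - 16q + q^2.
dAVC/dq = -16 + 2q = 0 gives q = 8. min AVC = 75 - 16·8 + 8^2 = 11.
For P < $11 the firm produces nothing.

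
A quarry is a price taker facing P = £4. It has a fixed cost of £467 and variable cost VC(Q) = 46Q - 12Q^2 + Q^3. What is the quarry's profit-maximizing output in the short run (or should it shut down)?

Shut down

From TC, MC = TC'(Q) = 46 - 24Q + 3Q^2 and AVC = VC/Q = 46 - 12Q + Q^2.
AVC is minimized where dAVC/dQ = -12 + 2Q = 0, at Q = 6; min AVC = 46 - 12·6 + 6^2 = £10.
Since P = £4 < min AVC = £10, price fails to cover variable cost at any output.
Shutting down limits the loss to fixed cost, £467.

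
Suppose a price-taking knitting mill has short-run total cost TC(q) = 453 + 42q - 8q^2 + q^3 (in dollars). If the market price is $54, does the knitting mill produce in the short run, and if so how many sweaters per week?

Strip out fixed cost: VC = 42q - 8q^2 + q^3. Then AVC = 42 - 8q + q^2 and MC = 42 - 16q + 3q^2.
AVC hits its minimum where MC = AVC, at q = 4, giving min AVC = 42 - 8·4 + 4^2 = $26.
P = $54 exceeds min AVC = $26, so the firm stays open.
P = MC gives -12 - 16q + 3q^2 = 0, with roots -2/3 and 6. Take the larger (rising MC): q* = 6.
Check: AVC at q = 6 is $30 ≤ P, so revenue covers variable cost.
Profit = P·q − TC = 54·6 − 633 = -$309, a loss, but smaller than the $453 fixed cost the firm would lose by shutting down.

Produce at q = 6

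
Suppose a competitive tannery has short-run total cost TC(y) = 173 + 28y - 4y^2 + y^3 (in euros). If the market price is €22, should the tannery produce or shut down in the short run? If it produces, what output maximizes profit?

Shut down

Strip out fixed cost: VC = 28y - 4y^2 + y^3. Then AVC = 28 - 4y + y^2 and MC = 28 - 8y + 3y^2.
AVC hits its minimum where MC = AVC, at y = 2, giving min AVC = 28 - 4·2 + 2^2 = €24.
P = €22 lies below min AVC = €24; no output level covers variable cost.
The firm minimizes its loss by shutting down and losing only its fixed cost of €173.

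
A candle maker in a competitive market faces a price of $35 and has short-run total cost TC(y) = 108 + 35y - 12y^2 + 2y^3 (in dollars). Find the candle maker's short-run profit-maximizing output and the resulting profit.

AVC = 35 - 12y + 2y^2; min AVC = $17 at y = 3. Since P = $35 ≥ min AVC, the firm produces.
With MC = 35 - 24y + 6y^2, P = MC on the upward-sloping part at y* = 4.
TR = 35·4 = 140. TC = 108 + 76 = 184. Profit = 140 − 184 = -$44.
Shutting down would mean losing the fixed cost of $108, so operating at a loss of $44 is better by $64.

Profit = -$44 at y = 4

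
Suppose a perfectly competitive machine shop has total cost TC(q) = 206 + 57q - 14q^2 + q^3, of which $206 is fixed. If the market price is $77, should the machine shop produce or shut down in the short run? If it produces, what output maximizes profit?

Produce at q = 10

Variable cost is VC = 57q - 14q^2 + q^3, so AVC = VC/q = 57 - 14q + q^2 and MC = dTC/dq = 57 - 28q + 3q^2.
AVC is minimized where dAVC/dq = -14 + 2q = 0, at q = 7; min AVC = 57 - 14·7 + 7^2 = $8.
P = $77 exceeds min AVC = $8, so the firm stays open.
P = MC gives -20 - 28q + 3q^2 = 0, with roots -2/3 and 10. Take the larger (rising MC): q* = 10.
Check: AVC at q = 10 is $17 ≤ P, so revenue covers variable cost.
Profit = P·q − TC = 77·10 − 376 = $394.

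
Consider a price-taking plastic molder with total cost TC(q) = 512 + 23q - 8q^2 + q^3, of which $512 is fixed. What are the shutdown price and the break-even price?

Shutdown price = min AVC. AVC = 23 - 8q + q^2, with vertex at q = 4 and minimum $7.
ATC = 512/q + 23 - 8q + q^2. Setting dATC/dq = −512/q^2 − 8 + 2q = 0 gives q = 8 (since 2·8^3 − 8·8^2 = 512).
min ATC = 512/8 + 23 − 8·8 + 8^2 = $87. That is the break-even price.
Between these two prices the firm operates at a loss; above $87 it earns a profit.

Shutdown price = $7; break-even price = $87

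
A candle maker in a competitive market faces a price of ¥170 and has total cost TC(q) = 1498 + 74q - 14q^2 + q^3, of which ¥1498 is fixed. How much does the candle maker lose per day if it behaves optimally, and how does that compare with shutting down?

AVC = 74 - 14q + q^2 has its minimum ¥25 at q = 7; price ¥170 clears that bar, so the firm operates.
With MC = 74 - 28q + 3q^2, P = MC on the upward-sloping part at q* = 12.
TR = 170·12 = 2040. TC = 1498 + 600 = 2098. Profit = 2040 − 2098 = -¥58.
By producing, the firm covers all variable cost plus ¥1440 of fixed cost; shutting down would lose the full ¥1498.

Profit = -¥58 at q = 12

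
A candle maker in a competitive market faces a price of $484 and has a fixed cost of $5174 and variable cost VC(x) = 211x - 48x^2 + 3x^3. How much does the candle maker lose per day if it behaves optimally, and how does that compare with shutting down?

AVC = 211 - 48x + 3x^2; min AVC = $19 at x = 8. Since P = $484 ≥ min AVC, the firm produces.
With MC = 211 - 96x + 9x^2, P = MC on the upward-sloping part at x* = 13.
TR = 484·13 = 6292. TC = 5174 + 1222 = 6396. Profit = 6292 − 6396 = -$104.
That loss of $104 beats the $5174 the firm would lose by shutting down; producing recovers $5070 of fixed cost.

Profit = -$104 at x = 13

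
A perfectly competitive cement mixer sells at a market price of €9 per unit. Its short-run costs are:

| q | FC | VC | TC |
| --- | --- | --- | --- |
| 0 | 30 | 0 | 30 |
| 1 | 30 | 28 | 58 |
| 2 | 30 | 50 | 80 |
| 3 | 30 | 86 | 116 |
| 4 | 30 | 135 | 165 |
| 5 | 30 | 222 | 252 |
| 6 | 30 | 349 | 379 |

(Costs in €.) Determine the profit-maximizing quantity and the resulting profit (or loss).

q = 0 (shut down); profit = -€30

Tabulate TR − TC: q=0: -30; q=1: -49; q=2: -62; q=3: -89; q=4: -129; q=5: -207; q=6: -325.
Profit is highest at q = 0. Equivalently, the lowest AVC in the table is 50/2 ≈ €25 at q = 2, and P = €9 falls below it — price never covers variable cost, so the firm shuts down and loses only its fixed cost.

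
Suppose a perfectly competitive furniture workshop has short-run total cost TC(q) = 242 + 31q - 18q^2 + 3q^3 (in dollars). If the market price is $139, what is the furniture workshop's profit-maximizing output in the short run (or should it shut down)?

Produce at q = 6

From TC, MC = TC'(q) = 31 - 36q + 9q^2 and AVC = VC/q = 31 - 18q + 3q^2.
The AVC parabola has its vertex at q = 18/6 = 3, where AVC = 31 - 18·3 + 3·3^2 = $4.
P = $139 exceeds min AVC = $4, so the firm stays open.
P = MC gives -108 - 36q + 9q^2 = 0, with roots -2 and 6. Take the larger (rising MC): q* = 6.
Check: AVC at q = 6 is $31 ≤ P, so revenue covers variable cost.
Profit = P·q − TC = 139·6 − 428 = $406.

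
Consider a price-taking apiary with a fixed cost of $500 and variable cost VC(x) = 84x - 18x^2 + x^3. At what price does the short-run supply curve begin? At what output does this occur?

The shutdown price is the minimum of AVC. VC = 84x - 18x^2 + x^3, so AVC = 84 - 18x + x^2.
At the minimum of AVC, MC = AVC. MC = 84 - 36x + 3x^2; setting MC = AVC gives 2x^2 - 18x = 0, so x = 9. min AVC = 3.
So the shutdown price is $3.

$3 per unit, at x = 9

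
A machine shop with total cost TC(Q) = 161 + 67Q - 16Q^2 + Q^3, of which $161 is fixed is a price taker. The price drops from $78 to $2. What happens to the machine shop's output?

Output falls from 11 to 0 (the firm shuts down)

AVC = 67 - 16Q + Q^2, minimized at Q = 8 where min AVC = $3. MC = 67 - 32Q + 3Q^2.
With P = $78 above the shutdown price, P = MC gives Q = 11.
At P = $2 < min AVC = $3, price no longer covers variable cost at any output, so the firm shuts down: Q = 0.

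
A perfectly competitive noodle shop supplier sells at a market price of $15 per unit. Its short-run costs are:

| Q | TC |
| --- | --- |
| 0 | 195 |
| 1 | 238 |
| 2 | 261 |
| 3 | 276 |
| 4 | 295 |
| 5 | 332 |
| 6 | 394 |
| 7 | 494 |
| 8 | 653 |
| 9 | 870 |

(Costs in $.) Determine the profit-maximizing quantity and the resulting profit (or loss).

Compute π = P·Q − TC at each output: Q=0: -195; Q=1: -223; Q=2: -231; Q=3: -231; Q=4: -235; Q=5: -257; Q=6: -304; Q=7: -389; Q=8: -533; Q=9: -735.
Profit is highest at Q = 0. Equivalently, the lowest AVC in the table is 100/4 ≈ $25 at Q = 4, and P = $15 falls below it — price never covers variable cost, so the firm shuts down and loses only its fixed cost.

Q = 0 (shut down); profit = -$195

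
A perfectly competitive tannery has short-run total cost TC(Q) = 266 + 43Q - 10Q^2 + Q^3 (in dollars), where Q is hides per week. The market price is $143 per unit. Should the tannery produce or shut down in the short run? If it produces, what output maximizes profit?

Variable cost is VC = 43Q - 10Q^2 + Q^3, so AVC = VC/Q = 43 - 10Q + Q^2 and MC = dTC/dQ = 43 - 20Q + 3Q^2.
AVC hits its minimum where MC = AVC, at Q = 5, giving min AVC = 43 - 10·5 + 5^2 = $18.
Because $143 ≥ $18, revenue can cover variable cost; the firm operates.
P = MC gives -100 - 20Q + 3Q^2 = 0, with roots -10/3 and 10. Take the larger (rising MC): Q* = 10.
Check: AVC at Q = 10 is $43 ≤ P, so revenue covers variable cost.
Profit = P·Q − TC = 143·10 − 696 = $734.

Produce at Q = 10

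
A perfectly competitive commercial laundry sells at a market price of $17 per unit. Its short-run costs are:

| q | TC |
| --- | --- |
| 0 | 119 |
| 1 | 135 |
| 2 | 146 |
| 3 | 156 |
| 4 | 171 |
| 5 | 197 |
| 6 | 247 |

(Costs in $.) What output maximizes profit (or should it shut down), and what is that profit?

Profit at each row (π = 17q − TC): q=0: -119; q=1: -118; q=2: -112; q=3: -105; q=4: -103; q=5: -112; q=6: -145.
Profit is maximized at q = 4. AVC there is 52/4 = $13 ≤ P, so producing beats shutting down (which would give -$119).

q = 4; profit = -$103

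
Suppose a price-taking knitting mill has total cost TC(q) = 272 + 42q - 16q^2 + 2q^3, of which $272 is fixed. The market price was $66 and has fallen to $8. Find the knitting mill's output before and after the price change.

Output falls from 6 to 0 (the firm shuts down)

MC = 42 - 32q + 6q^2; the shutdown threshold is min AVC = $10 (at q = 4).
At P = $66 ≥ min AVC, set P = MC on the rising branch: q = 6.
At P = $8 < min AVC = $10, price no longer covers variable cost at any output, so the firm shuts down: q = 0.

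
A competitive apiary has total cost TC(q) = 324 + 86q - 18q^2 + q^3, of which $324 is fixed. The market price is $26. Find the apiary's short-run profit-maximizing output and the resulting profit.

Profit = -$124 at q = 10

AVC = 86 - 18q + q^2; min AVC = $5 at q = 9. Since P = $26 ≥ min AVC, the firm produces.
MC = 86 - 36q + 3q^2. Setting P = MC and taking the root on the rising branch gives q* = 10.
TR = 26·10 = 260. TC = 324 + 60 = 384. Profit = 260 − 384 = -$124.
By producing, the firm covers all variable cost plus $200 of fixed cost; shutting down would lose the full $324.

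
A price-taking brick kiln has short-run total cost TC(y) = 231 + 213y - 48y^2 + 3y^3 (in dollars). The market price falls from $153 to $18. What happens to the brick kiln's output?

MC = 213 - 96y + 9y^2; the shutdown threshold is min AVC = $21 (at y = 8).
At P = $153 ≥ min AVC, set P = MC on the rising branch: y = 10.
At P = $18 < min AVC = $21, price no longer covers variable cost at any output, so the firm shuts down: y = 0.

Output falls from 10 to 0 (the firm shuts down)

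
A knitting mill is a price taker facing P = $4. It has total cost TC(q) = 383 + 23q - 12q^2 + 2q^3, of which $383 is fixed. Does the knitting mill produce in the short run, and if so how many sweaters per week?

Shut down

From TC, MC = TC'(q) = 23 - 24q + 6q^2 and AVC = VC/q = 23 - 12q + 2q^2.
AVC hits its minimum where MC = AVC, at q = 3, giving min AVC = 23 - 12·3 + 2·3^2 = $5.
Since P = $4 < min AVC = $5, price fails to cover variable cost at any output.
Best response: produce nothing and absorb the $383 fixed cost.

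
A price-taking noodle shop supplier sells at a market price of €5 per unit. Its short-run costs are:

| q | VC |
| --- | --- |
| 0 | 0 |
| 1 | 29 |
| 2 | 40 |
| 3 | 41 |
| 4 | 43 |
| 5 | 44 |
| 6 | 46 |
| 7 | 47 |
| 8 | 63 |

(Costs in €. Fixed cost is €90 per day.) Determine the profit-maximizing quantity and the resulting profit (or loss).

q = 0 (shut down); profit = -€90

Tabulate TR − TC: q=0: -90; q=1: -114; q=2: -120; q=3: -116; q=4: -113; q=5: -109; q=6: -106; q=7: -102; q=8: -113.
Profit is highest at q = 0. Equivalently, the lowest AVC in the table is 47/7 ≈ €6.71 at q = 7, and P = €5 falls below it — price never covers variable cost, so the firm shuts down and loses only its fixed cost.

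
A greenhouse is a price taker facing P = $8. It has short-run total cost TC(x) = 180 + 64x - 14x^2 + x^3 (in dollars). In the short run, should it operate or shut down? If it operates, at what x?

Shut down

Strip out fixed cost: VC = 64x - 14x^2 + x^3. Then AVC = 64 - 14x + x^2 and MC = 64 - 28x + 3x^2.
AVC hits its minimum where MC = AVC, at x = 7, giving min AVC = 64 - 14·7 + 7^2 = $15.
Since P = $8 < min AVC = $15, price fails to cover variable cost at any output.
The firm minimizes its loss by shutting down and losing only its fixed cost of $180.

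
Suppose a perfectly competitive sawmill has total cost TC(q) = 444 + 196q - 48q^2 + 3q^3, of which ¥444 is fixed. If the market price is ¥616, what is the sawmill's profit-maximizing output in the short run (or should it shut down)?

Strip out fixed cost: VC = 196q - 48q^2 + 3q^3. Then AVC = 196 - 48q + 3q^2 and MC = 196 - 96q + 9q^2.
AVC is minimized where dAVC/dq = -48 + 6q = 0, at q = 8; min AVC = 196 - 48·8 + 3·8^2 = ¥4.
P = ¥616 exceeds min AVC = ¥4, so the firm stays open.
Solving P = MC: -420 - 96q + 9q^2 = 0 ⇒ q = -10/3 or 14. On the upward-sloping branch, q* = 14.
Check: AVC at q = 14 is ¥112 ≤ P, so revenue covers variable cost.
Profit = P·q − TC = 616·14 − 2012 = ¥6612.

Produce at q = 14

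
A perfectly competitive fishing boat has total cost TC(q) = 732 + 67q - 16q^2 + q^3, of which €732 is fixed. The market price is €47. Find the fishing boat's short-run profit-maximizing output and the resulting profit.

Profit = -€332 at q = 10

AVC = 67 - 16q + q^2 has its minimum €3 at q = 8; price €47 clears that bar, so the firm operates.
MC = 67 - 32q + 3q^2. Setting P = MC and taking the root on the rising branch gives q* = 10.
TR = 47·10 = 470. TC = 732 + 70 = 802. Profit = 470 − 802 = -€332.
Shutting down would mean losing the fixed cost of €732, so operating at a loss of €332 is better by €400.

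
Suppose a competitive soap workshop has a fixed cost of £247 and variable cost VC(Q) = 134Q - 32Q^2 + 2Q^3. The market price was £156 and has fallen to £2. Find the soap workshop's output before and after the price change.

AVC = 134 - 32Q + 2Q^2, minimized at Q = 8 where min AVC = £6. MC = 134 - 64Q + 6Q^2.
With P = £156 above the shutdown price, P = MC gives Q = 11.
At P = £2 < min AVC = £6, price no longer covers variable cost at any output, so the firm shuts down: Q = 0.

Output falls from 11 to 0 (the firm shuts down)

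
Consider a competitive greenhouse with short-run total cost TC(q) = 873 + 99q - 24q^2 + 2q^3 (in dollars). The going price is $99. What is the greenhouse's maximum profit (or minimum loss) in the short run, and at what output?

AVC = 99 - 24q + 2q^2; min AVC = $27 at q = 6. Since P = $99 ≥ min AVC, the firm produces.
With MC = 99 - 48q + 6q^2, P = MC on the upward-sloping part at q* = 8.
TR = 99·8 = 792. TC = 873 + 280 = 1153. Profit = 792 − 1153 = -$361.
That loss of $361 beats the $873 the firm would lose by shutting down; producing recovers $512 of fixed cost.

Profit = -$361 at q = 8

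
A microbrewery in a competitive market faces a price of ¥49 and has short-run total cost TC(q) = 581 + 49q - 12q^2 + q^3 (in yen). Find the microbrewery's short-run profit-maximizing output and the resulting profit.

Profit = -¥325 at q = 8

AVC = 49 - 12q + q^2; min AVC = ¥13 at q = 6. Since P = ¥49 ≥ min AVC, the firm produces.
MC = 49 - 24q + 3q^2. Setting P = MC and taking the root on the rising branch gives q* = 8.
TR = 49·8 = 392. TC = 581 + 136 = 717. Profit = 392 − 717 = -¥325.
Shutting down would mean losing the fixed cost of ¥581, so operating at a loss of ¥325 is better by ¥256.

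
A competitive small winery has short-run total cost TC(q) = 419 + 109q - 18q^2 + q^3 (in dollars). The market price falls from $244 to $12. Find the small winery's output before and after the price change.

Output falls from 15 to 0 (the firm shuts down)

MC = 109 - 36q + 3q^2; the shutdown threshold is min AVC = $28 (at q = 9).
At P = $244 ≥ min AVC, set P = MC on the rising branch: q = 15.
At P = $12 < min AVC = $28, price no longer covers variable cost at any output, so the firm shuts down: q = 0.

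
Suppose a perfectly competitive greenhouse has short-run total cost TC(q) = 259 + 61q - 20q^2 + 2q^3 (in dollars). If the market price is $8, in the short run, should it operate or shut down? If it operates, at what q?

Strip out fixed cost: VC = 61q - 20q^2 + 2q^3. Then AVC = 61 - 20q + 2q^2 and MC = 61 - 40q + 6q^2.
AVC hits its minimum where MC = AVC, at q = 5, giving min AVC = 61 - 20·5 + 2·5^2 = $11.
Since P = $8 < min AVC = $11, price fails to cover variable cost at any output.
Best response: produce nothing and absorb the $259 fixed cost.

Shut down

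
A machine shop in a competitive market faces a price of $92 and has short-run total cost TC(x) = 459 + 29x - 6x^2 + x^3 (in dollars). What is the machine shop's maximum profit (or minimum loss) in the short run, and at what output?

AVC = 29 - 6x + x^2 has its minimum $20 at x = 3; price $92 clears that bar, so the firm operates.
MC = 29 - 12x + 3x^2. Setting P = MC and taking the root on the rising branch gives x* = 7.
TR = 92·7 = 644. TC = 459 + 252 = 711. Profit = 644 − 711 = -$67.
By producing, the firm covers all variable cost plus $392 of fixed cost; shutting down would lose the full $459.

Profit = -$67 at x = 7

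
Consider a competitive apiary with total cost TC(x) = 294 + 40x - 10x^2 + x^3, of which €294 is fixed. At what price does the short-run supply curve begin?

Short-run supply begins at min AVC. From VC = 40x - 10x^2 + x^3, AVC = 40 - 10x + x^2.
At the minimum of AVC, MC = AVC. MC = 40 - 20x + 3x^2; setting MC = AVC gives 2x^2 - 10x = 0, so x = 5. min AVC = 15.
The firm shuts down for any P below €15.

€15 per unit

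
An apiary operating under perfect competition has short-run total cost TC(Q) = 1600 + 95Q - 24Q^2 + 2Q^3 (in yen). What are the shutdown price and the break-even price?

AVC = 95 - 24Q + 2Q^2; minimized at Q = 6, giving min AVC = ¥23. That is the shutdown price.
ATC = 1600/Q + 95 - 24Q + 2Q^2. Setting dATC/dQ = −1600/Q^2 − 24 + 4Q = 0 gives Q = 10 (since 4·10^3 − 24·10^2 = 1600).
min ATC = 1600/10 + 95 − 24·10 + 2·10^2 = ¥215. That is the break-even price.
For ¥23 ≤ P < ¥215 the firm produces at a loss; below ¥23 it shuts down.

Shutdown price = ¥23; break-even price = ¥215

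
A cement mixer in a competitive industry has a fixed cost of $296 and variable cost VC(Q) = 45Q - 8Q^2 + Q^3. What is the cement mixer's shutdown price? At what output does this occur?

The firm shuts down when price falls below the minimum of average variable cost. AVC = VC/Q = 45 - 8Q + Q^2.
At the minimum of AVC, MC = AVC. MC = 45 - 16Q + 3Q^2; setting MC = AVC gives 2Q^2 - 8Q = 0, so Q = 4. min AVC = 29.
For P < $29 the firm produces nothing.

$29 per unit, at Q = 4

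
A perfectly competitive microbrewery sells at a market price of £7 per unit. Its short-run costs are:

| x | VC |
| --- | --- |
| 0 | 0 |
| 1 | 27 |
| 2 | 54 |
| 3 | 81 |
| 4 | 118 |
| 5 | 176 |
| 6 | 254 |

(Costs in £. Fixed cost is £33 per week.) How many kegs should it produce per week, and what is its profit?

Tabulate TR − TC: x=0: -33; x=1: -53; x=2: -73; x=3: -93; x=4: -123; x=5: -174; x=6: -245.
Profit is highest at x = 0. Equivalently, the lowest AVC in the table is 27/1 ≈ £27 at x = 1, and P = £7 falls below it — price never covers variable cost, so the firm shuts down and loses only its fixed cost.

x = 0 (shut down); profit = -£33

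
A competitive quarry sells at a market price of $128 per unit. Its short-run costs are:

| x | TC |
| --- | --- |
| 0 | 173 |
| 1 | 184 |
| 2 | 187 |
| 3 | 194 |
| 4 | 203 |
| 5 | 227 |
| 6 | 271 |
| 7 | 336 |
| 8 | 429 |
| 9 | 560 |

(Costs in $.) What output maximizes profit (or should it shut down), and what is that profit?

x = 8; profit = $595

Tabulate TR − TC: x=0: -173; x=1: -56; x=2: 69; x=3: 190; x=4: 309; x=5: 413; x=6: 497; x=7: 560; x=8: 595; x=9: 592.
Profit is maximized at x = 8. AVC there is 256/8 = $32 ≤ P, so producing beats shutting down (which would give -$173).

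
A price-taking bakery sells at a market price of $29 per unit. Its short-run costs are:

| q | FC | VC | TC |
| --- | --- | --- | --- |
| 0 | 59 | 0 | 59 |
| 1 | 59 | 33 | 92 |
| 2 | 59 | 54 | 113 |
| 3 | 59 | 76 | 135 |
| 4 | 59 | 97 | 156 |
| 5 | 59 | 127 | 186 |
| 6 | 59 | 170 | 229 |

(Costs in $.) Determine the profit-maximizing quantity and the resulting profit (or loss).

Compute π = P·q − TC at each output: q=0: -59; q=1: -63; q=2: -55; q=3: -48; q=4: -40; q=5: -41; q=6: -55.
Profit is maximized at q = 4. AVC there is 97/4 = $24.25 ≤ P, so producing beats shutting down (which would give -$59).

q = 4; profit = -$40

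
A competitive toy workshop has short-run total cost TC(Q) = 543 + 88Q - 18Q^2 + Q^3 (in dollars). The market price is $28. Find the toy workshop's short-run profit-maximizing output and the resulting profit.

AVC = 88 - 18Q + Q^2; min AVC = $7 at Q = 9. Since P = $28 ≥ min AVC, the firm produces.
MC = 88 - 36Q + 3Q^2. Setting P = MC and taking the root on the rising branch gives Q* = 10.
TR = 28·10 = 280. TC = 543 + 80 = 623. Profit = 280 − 623 = -$343.
That loss of $343 beats the $543 the firm would lose by shutting down; producing recovers $200 of fixed cost.

Profit = -$343 at Q = 10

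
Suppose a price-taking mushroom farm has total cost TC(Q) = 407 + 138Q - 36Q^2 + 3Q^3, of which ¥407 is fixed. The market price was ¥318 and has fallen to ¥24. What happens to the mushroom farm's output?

MC = 138 - 72Q + 9Q^2; the shutdown threshold is min AVC = ¥30 (at Q = 6).
At P = ¥318 ≥ min AVC, set P = MC on the rising branch: Q = 10.
At P = ¥24 < min AVC = ¥30, price no longer covers variable cost at any output, so the firm shuts down: Q = 0.

Output falls from 10 to 0 (the firm shuts down)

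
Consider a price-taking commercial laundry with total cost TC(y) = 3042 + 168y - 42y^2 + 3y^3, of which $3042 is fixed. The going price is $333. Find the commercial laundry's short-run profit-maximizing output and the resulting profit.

AVC = 168 - 42y + 3y^2; min AVC = $21 at y = 7. Since P = $333 ≥ min AVC, the firm produces.
With MC = 168 - 84y + 9y^2, P = MC on the upward-sloping part at y* = 11.
TR = 333·11 = 3663. TC = 3042 + 759 = 3801. Profit = 3663 − 3801 = -$138.
That loss of $138 beats the $3042 the firm would lose by shutting down; producing recovers $2904 of fixed cost.

Profit = -$138 at y = 11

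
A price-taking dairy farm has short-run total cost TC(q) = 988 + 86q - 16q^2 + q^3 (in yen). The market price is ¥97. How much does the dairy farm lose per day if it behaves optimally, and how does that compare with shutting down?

AVC = 86 - 16q + q^2 has its minimum ¥22 at q = 8; price ¥97 clears that bar, so the firm operates.
With MC = 86 - 32q + 3q^2, P = MC on the upward-sloping part at q* = 11.
TR = 97·11 = 1067. TC = 988 + 341 = 1329. Profit = 1067 − 1329 = -¥262.
Shutting down would mean losing the fixed cost of ¥988, so operating at a loss of ¥262 is better by ¥726.

Profit = -¥262 at q = 11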